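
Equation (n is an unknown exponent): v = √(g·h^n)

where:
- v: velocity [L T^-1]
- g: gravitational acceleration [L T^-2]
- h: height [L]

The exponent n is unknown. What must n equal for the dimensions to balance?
n = 1

v has dimensions [L T^-1]; h has dimensions [L].
With n = 1: √(g·h^1) has dimensions [L T^-1], matching the LHS ✓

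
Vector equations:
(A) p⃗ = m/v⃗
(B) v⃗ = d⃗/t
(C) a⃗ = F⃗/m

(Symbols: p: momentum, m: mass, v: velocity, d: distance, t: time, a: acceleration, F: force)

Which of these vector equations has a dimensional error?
(A) p⃗ = m/v⃗

(A) p⃗ = m/v⃗: LHS [L M T^-1], RHS [L^-1 M T] ✗ — momentum is mass times velocity; should be mv⃗ (and division by a vector is undefined)
(B) v⃗ = d⃗/t: LHS [L T^-1], RHS [L T^-1] ✓ — displacement (vector) divided by time (scalar)
(C) a⃗ = F⃗/m: LHS [L T^-2], RHS [L T^-2] ✓ — force (vector) divided by mass (scalar)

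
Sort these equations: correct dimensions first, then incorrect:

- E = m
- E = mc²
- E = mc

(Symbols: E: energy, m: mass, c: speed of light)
Dimensionally correct: E = mc²
Dimensionally incorrect: E = m, E = mc
Ordered (correct first, then incorrect): E = mc², E = m, E = mc

- E = m: LHS [L^2 M T^-2], RHS [M] → incorrect ✗
- E = mc²: LHS [L^2 M T^-2], RHS [L^2 M T^-2] → correct ✓
- E = mc: LHS [L^2 M T^-2], RHS [L M T^-1] → incorrect ✗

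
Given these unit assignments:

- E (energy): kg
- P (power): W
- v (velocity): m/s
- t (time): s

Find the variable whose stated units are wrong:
E

The variable E (energy) should have units J, not kg.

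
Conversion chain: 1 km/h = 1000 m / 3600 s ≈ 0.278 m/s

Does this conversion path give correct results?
The chain is correct (no errors).

Correct: 1 km = 1000 m, 1 h = 3600 s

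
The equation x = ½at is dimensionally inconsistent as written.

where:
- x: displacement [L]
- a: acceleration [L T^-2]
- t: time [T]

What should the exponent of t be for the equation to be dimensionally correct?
The exponent of t should be 2: x = ½at^2

The LHS x has dimensions [L]; t has dimensions [T].
As written, the RHS ½at (exponent 1 on t) has dimensions [L T^-1], which does not match.
With exponent 2, the RHS ½at^2 has dimensions [L], matching the LHS.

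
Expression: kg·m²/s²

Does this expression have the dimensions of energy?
Yes

The expression kg·m²/s² has dimensions [L^2 M T^-2], which is exactly energy [L^2 M T^-2].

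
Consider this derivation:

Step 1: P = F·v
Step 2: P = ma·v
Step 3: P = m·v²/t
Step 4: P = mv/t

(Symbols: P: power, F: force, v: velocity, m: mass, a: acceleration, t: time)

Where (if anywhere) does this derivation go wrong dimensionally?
Step 4

Step 1: P = F·v → LHS [L^2 M T^-3], RHS [L^2 M T^-3] ✓
Step 2: P = ma·v → LHS [L^2 M T^-3], RHS [L^2 M T^-3] ✓
Step 3: P = m·v²/t → LHS [L^2 M T^-3], RHS [L^2 M T^-3] ✓
Step 4: P = mv/t → LHS [L^2 M T^-3], RHS [L M T^-2] ✗

The first dimensional inconsistency appears in step 4: P = mv/t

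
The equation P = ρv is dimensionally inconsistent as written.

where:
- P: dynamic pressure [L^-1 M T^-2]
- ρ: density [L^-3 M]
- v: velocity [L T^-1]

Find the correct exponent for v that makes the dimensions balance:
The exponent of v should be 2: P = ρv^2

The LHS P has dimensions [L^-1 M T^-2]; v has dimensions [L T^-1].
As written, the RHS ρv (exponent 1 on v) has dimensions [L^-2 M T^-1], which does not match.
With exponent 2, the RHS ρv^2 has dimensions [L^-1 M T^-2], matching the LHS.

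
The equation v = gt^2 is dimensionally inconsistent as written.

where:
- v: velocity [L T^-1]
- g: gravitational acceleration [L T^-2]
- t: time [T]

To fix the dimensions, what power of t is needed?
The exponent of t should be 1: v = gt

The LHS v has dimensions [L T^-1]; t has dimensions [T].
As written, the RHS gt^2 (exponent 2 on t) has dimensions [L], which does not match.
With exponent 1, the RHS gt has dimensions [L T^-1], matching the LHS.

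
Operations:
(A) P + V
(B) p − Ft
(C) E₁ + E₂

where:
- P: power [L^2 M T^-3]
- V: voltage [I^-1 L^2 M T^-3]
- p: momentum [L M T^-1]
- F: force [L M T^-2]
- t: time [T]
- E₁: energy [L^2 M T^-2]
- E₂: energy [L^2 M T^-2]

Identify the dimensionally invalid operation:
(A) P + V

(A) P + V: P [L^2 M T^-3] and V [I^-1 L^2 M T^-3] — different dimensions cannot be added/subtracted ✗
(B) p − Ft: p [L M T^-1] and Ft [L M T^-1] — same dimensions ✓
(C) E₁ + E₂: E₁ [L^2 M T^-2] and E₂ [L^2 M T^-2] — same dimensions ✓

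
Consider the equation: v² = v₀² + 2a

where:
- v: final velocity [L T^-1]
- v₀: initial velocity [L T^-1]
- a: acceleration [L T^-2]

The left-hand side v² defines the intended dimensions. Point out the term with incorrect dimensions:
The term 2a

Checking each RHS term against the LHS:
- v₀²: [L^2 T^-2] — matches v² [L^2 T^-2] ✓
- 2a: [L T^-2] — does NOT match v² [L^2 T^-2] ✗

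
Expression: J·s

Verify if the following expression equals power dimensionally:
No

The expression J·s has dimensions [L^2 M T^-1], but power has dimensions [L^2 M T^-3].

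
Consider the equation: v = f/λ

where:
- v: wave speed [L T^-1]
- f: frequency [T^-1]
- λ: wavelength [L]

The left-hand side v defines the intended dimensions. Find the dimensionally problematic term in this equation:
The right-hand side term f/λ

v has dimensions [L T^-1], but f/λ has dimensions [L^-1 T^-1], so the term f/λ is dimensionally wrong for v.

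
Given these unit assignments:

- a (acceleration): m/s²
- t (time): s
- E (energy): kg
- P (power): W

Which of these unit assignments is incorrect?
E

The variable E (energy) should have units J, not kg.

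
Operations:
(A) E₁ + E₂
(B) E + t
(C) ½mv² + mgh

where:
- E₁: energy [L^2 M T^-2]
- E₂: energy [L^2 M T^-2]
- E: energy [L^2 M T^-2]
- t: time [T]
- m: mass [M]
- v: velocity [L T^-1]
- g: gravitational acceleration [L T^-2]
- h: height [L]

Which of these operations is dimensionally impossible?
(B) E + t

(A) E₁ + E₂: E₁ [L^2 M T^-2] and E₂ [L^2 M T^-2] — same dimensions ✓
(B) E + t: E [L^2 M T^-2] and t [T] — different dimensions cannot be added/subtracted ✗
(C) ½mv² + mgh: ½mv² [L^2 M T^-2] and mgh [L^2 M T^-2] — same dimensions ✓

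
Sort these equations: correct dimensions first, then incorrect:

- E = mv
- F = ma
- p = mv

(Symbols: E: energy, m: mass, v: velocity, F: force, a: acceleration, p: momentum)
Dimensionally correct: F = ma, p = mv
Dimensionally incorrect: E = mv
Ordered (correct first, then incorrect): F = ma, p = mv, E = mv

- E = mv: LHS [L^2 M T^-2], RHS [L M T^-1] → incorrect ✗
- F = ma: LHS [L M T^-2], RHS [L M T^-2] → correct ✓
- p = mv: LHS [L M T^-1], RHS [L M T^-1] → correct ✓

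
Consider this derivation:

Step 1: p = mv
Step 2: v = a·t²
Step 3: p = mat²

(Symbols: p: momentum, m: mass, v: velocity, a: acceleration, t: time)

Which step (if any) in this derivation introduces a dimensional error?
Step 2

Step 1: p = mv → LHS [L M T^-1], RHS [L M T^-1] ✓
Step 2: v = a·t² → LHS [L T^-1], RHS [L] ✗

The first dimensional inconsistency appears in step 2: v = a·t²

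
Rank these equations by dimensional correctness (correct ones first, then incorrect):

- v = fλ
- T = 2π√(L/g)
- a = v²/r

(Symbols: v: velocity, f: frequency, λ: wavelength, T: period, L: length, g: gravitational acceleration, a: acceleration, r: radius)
Dimensionally correct: v = fλ, T = 2π√(L/g), a = v²/r
Dimensionally incorrect: none
Ordered (correct first, then incorrect): v = fλ, T = 2π√(L/g), a = v²/r

- v = fλ: LHS [L T^-1], RHS [L T^-1] → correct ✓
- T = 2π√(L/g): LHS [T], RHS [T] → correct ✓
- a = v²/r: LHS [L T^-2], RHS [L T^-2] → correct ✓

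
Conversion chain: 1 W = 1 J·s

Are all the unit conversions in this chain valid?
The chain is incorrect (it contains an error).

Incorrect: Watt is J/s, not J·s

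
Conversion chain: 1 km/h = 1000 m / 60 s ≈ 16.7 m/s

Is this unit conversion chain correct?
The chain is incorrect (it contains an error).

Incorrect: 1 h = 3600 s, not 60 s (1 km/h ≈ 0.278 m/s)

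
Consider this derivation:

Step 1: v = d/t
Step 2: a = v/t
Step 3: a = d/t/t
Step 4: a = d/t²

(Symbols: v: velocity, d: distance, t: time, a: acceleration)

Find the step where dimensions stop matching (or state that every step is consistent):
No step introduces an error — all steps are dimensionally consistent.

Step 1: v = d/t → LHS [L T^-1], RHS [L T^-1] ✓
Step 2: a = v/t → LHS [L T^-2], RHS [L T^-2] ✓
Step 3: a = d/t/t → LHS [L T^-2], RHS [L T^-2] ✓
Step 4: a = d/t² → LHS [L T^-2], RHS [L T^-2] ✓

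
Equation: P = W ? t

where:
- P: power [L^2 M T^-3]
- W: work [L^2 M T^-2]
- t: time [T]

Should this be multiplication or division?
division (÷): P = W ÷ t

P [L^2 M T^-3]; W [L^2 M T^-2]; t [T].
W × t → [L^2 M T^-1] ✗
W ÷ t → [L^2 M T^-3] ✓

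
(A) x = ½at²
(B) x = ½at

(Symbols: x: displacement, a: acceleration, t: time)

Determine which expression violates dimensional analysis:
(B)

(A) x = ½at²: LHS [L], RHS [L] ✓
(B) x = ½at: LHS [L], RHS [L T^-1] ✗

Expression (B) x = ½at is dimensionally incorrect.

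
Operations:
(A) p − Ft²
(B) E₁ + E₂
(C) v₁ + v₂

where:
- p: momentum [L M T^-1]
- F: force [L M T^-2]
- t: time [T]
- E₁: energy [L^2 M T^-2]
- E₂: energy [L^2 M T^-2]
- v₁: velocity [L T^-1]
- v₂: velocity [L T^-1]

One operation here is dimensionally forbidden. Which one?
(A) p − Ft²

(A) p − Ft²: p [L M T^-1] and Ft² [L M] — different dimensions cannot be added/subtracted ✗
(B) E₁ + E₂: E₁ [L^2 M T^-2] and E₂ [L^2 M T^-2] — same dimensions ✓
(C) v₁ + v₂: v₁ [L T^-1] and v₂ [L T^-1] — same dimensions ✓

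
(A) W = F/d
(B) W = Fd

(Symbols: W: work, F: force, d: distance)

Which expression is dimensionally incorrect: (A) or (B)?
(A)

(A) W = F/d: LHS [L^2 M T^-2], RHS [M T^-2] ✗
(B) W = Fd: LHS [L^2 M T^-2], RHS [L^2 M T^-2] ✓

Expression (A) W = F/d is dimensionally incorrect.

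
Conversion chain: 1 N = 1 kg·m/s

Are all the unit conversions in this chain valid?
The chain is incorrect (it contains an error).

Incorrect: Newton is kg·m/s², not kg·m/s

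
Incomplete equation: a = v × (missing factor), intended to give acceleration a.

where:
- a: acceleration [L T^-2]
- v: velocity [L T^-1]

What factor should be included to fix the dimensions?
1/t (inverse time), dimensions [T^-1]

a has dimensions [L T^-2] and v has dimensions [L T^-1].
The missing factor must have dimensions [L T^-2] / [L T^-1] = [T^-1], i.e. inverse time (1/t).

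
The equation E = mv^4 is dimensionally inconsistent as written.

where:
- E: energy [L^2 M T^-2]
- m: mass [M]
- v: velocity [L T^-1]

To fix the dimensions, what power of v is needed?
The exponent of v should be 2: E = mv^2

The LHS E has dimensions [L^2 M T^-2]; v has dimensions [L T^-1].
As written, the RHS mv^4 (exponent 4 on v) has dimensions [L^4 M T^-4], which does not match.
With exponent 2, the RHS mv^2 has dimensions [L^2 M T^-2], matching the LHS.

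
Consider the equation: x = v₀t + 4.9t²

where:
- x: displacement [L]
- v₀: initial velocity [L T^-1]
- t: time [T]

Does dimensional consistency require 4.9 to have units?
Yes

x has dimensions [L], while t² alone has dimensions [T^2]. For the equation to balance, the factor 4.9 must carry dimensions [L T^-2] — it is a dimensional constant (a numerical value of a physical quantity with its units suppressed), not a pure number.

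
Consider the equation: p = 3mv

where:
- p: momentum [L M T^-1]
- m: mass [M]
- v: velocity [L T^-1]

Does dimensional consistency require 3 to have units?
No

p has dimensions [L M T^-1] and mv already has dimensions [L M T^-1], so the equation balances without 3 contributing any dimensions. 3 is a pure (dimensionless) number; changing or removing it would not affect dimensional consistency.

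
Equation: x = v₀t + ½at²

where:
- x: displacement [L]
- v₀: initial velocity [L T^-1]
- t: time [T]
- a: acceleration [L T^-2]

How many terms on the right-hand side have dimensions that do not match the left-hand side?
0

LHS x: [L]
- v₀t: [L] ✓
- ½at²: [L] ✓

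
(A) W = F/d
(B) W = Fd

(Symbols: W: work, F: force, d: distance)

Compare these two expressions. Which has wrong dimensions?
(A)

(A) W = F/d: LHS [L^2 M T^-2], RHS [M T^-2] ✗
(B) W = Fd: LHS [L^2 M T^-2], RHS [L^2 M T^-2] ✓

Expression (A) W = F/d is dimensionally incorrect.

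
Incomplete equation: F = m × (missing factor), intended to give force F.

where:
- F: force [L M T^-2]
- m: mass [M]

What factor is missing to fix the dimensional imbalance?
a (acceleration), dimensions [L T^-2]

F has dimensions [L M T^-2] and m has dimensions [M].
The missing factor must have dimensions [L M T^-2] / [M] = [L T^-2], i.e. acceleration (a).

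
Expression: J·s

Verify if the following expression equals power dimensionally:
No

The expression J·s has dimensions [L^2 M T^-1], but power has dimensions [L^2 M T^-3].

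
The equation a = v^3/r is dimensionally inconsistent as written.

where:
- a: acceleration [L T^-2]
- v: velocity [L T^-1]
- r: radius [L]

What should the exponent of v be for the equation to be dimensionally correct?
The exponent of v should be 2: a = v^2/r

The LHS a has dimensions [L T^-2]; v has dimensions [L T^-1].
As written, the RHS v^3/r (exponent 3 on v) has dimensions [L^2 T^-3], which does not match.
With exponent 2, the RHS v^2/r has dimensions [L T^-2], matching the LHS.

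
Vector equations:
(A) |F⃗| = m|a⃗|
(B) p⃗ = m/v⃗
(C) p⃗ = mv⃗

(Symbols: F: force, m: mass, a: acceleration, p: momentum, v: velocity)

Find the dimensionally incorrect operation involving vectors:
(B) p⃗ = m/v⃗

(A) |F⃗| = m|a⃗|: LHS [L M T^-2], RHS [L M T^-2] ✓ — magnitudes of vectors are scalars
(B) p⃗ = m/v⃗: LHS [L M T^-1], RHS [L^-1 M T] ✗ — momentum is mass times velocity; should be mv⃗ (and division by a vector is undefined)
(C) p⃗ = mv⃗: LHS [L M T^-1], RHS [L M T^-1] ✓ — mass (scalar) times velocity (vector)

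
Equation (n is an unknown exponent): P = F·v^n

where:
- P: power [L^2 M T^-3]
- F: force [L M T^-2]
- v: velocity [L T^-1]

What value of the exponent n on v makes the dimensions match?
n = 1

P has dimensions [L^2 M T^-3]; v has dimensions [L T^-1].
The rest of the RHS has dimensions [L M T^-2], so v^n must supply [L T^-1].
With n = 1: F·v^1 has dimensions [L^2 M T^-3], matching the LHS ✓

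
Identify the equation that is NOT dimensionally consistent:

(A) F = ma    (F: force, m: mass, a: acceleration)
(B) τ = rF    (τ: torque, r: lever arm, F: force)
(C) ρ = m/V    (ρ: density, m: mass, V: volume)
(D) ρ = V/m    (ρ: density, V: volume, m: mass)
(D) ρ = V/m

The equation (D) ρ = V/m is dimensionally incorrect.

LHS (ρ): [L^-3 M]
RHS (V/m): [L^3 M^-1] ✗

The dimensions do not match. The other three equations balance.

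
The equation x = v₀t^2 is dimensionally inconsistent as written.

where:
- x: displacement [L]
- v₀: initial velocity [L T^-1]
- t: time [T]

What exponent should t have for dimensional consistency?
The exponent of t should be 1: x = v₀t

The LHS x has dimensions [L]; t has dimensions [T].
As written, the RHS v₀t^2 (exponent 2 on t) has dimensions [L T], which does not match.
With exponent 1, the RHS v₀t has dimensions [L], matching the LHS.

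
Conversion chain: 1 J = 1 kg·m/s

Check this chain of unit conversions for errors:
The chain is incorrect (it contains an error).

Incorrect: Joule is kg·m²/s², not kg·m/s (that is momentum)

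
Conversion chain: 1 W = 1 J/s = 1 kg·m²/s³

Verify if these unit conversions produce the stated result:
The chain is correct (no errors).

Correct: Watt is Joule per second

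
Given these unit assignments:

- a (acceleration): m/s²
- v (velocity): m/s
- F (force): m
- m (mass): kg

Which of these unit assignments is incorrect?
F

The variable F (force) should have units N, not m.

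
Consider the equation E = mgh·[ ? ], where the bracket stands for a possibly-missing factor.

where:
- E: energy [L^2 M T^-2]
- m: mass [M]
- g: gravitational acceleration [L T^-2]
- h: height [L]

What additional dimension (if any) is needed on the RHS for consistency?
Nothing is missing — the bracketed factor must be dimensionless.

E has dimensions [L^2 M T^-2] and mgh already has dimensions [L^2 M T^-2], so E = mgh is dimensionally complete.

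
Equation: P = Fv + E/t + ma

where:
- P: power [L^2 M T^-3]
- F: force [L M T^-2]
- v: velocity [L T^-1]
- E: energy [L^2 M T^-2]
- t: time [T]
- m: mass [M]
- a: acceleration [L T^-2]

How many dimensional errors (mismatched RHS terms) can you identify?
1

LHS P: [L^2 M T^-3]
- Fv: [L^2 M T^-3] ✓
- E/t: [L^2 M T^-3] ✓
- ma: [L M T^-2] ✗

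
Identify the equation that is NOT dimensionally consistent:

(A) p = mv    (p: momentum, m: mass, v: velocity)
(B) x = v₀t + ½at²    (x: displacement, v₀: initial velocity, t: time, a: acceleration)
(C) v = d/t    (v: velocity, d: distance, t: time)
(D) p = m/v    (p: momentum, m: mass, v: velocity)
(D) p = m/v

The equation (D) p = m/v is dimensionally incorrect.

LHS (p): [L M T^-1]
RHS (m/v): [L^-1 M T] ✗

The dimensions do not match. The other three equations balance.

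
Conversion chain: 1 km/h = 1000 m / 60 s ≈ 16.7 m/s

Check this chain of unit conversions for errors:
The chain is incorrect (it contains an error).

Incorrect: 1 h = 3600 s, not 60 s (1 km/h ≈ 0.278 m/s)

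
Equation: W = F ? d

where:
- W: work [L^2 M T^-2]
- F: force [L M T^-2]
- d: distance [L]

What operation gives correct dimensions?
multiplication (×): W = F × d

W [L^2 M T^-2]; F [L M T^-2]; d [L].
F × d → [L^2 M T^-2] ✓
F ÷ d → [M T^-2] ✗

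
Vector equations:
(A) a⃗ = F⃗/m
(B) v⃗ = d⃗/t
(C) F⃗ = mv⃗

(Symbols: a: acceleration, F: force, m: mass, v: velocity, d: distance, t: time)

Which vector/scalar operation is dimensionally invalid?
(C) F⃗ = mv⃗

(A) a⃗ = F⃗/m: LHS [L T^-2], RHS [L T^-2] ✓ — force (vector) divided by mass (scalar)
(B) v⃗ = d⃗/t: LHS [L T^-1], RHS [L T^-1] ✓ — displacement (vector) divided by time (scalar)
(C) F⃗ = mv⃗: LHS [L M T^-2], RHS [L M T^-1] ✗ — mass times velocity is momentum, not force; should be ma⃗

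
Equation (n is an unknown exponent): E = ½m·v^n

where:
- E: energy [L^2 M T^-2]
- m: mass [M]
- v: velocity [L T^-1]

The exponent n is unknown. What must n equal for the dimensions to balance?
n = 2

E has dimensions [L^2 M T^-2]; v has dimensions [L T^-1].
The rest of the RHS has dimensions [M], so v^n must supply [L^2 T^-2].
With n = 2: ½m·v^2 has dimensions [L^2 M T^-2], matching the LHS ✓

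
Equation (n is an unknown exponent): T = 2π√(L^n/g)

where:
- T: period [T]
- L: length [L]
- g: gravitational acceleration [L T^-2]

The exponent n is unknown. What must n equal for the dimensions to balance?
n = 1

T has dimensions [T]; L has dimensions [L].
With n = 1: 2π√(L^1/g) has dimensions [T], matching the LHS ✓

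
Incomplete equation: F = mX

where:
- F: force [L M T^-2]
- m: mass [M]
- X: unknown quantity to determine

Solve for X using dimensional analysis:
X = a (acceleration), dimensions [L T^-2]

F has dimensions [L M T^-2]; the rest of the RHS (m) has dimensions [M].
So X must have dimensions [L T^-2] — X = a (acceleration).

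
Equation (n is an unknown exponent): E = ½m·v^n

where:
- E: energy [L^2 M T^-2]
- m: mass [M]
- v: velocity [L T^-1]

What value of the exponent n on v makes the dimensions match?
n = 2

E has dimensions [L^2 M T^-2]; v has dimensions [L T^-1].
The rest of the RHS has dimensions [M], so v^n must supply [L^2 T^-2].
With n = 2: ½m·v^2 has dimensions [L^2 M T^-2], matching the LHS ✓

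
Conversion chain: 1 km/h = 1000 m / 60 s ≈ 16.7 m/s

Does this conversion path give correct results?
The chain is incorrect (it contains an error).

Incorrect: 1 h = 3600 s, not 60 s (1 km/h ≈ 0.278 m/s)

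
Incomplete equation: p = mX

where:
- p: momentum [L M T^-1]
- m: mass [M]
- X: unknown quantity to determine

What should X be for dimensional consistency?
X = v (velocity), dimensions [L T^-1]

p has dimensions [L M T^-1]; the rest of the RHS (m) has dimensions [M].
So X must have dimensions [L T^-1] — X = v (velocity).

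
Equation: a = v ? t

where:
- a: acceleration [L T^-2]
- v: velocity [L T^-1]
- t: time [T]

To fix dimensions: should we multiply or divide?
division (÷): a = v ÷ t

a [L T^-2]; v [L T^-1]; t [T].
v × t → [L] ✗
v ÷ t → [L T^-2] ✓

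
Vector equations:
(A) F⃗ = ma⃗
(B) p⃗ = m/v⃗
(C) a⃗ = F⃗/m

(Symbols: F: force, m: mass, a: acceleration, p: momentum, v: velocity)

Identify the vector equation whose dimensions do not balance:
(B) p⃗ = m/v⃗

(A) F⃗ = ma⃗: LHS [L M T^-2], RHS [L M T^-2] ✓ — Force and acceleration are vectors, mass is a scalar
(B) p⃗ = m/v⃗: LHS [L M T^-1], RHS [L^-1 M T] ✗ — momentum is mass times velocity; should be mv⃗ (and division by a vector is undefined)
(C) a⃗ = F⃗/m: LHS [L T^-2], RHS [L T^-2] ✓ — force (vector) divided by mass (scalar)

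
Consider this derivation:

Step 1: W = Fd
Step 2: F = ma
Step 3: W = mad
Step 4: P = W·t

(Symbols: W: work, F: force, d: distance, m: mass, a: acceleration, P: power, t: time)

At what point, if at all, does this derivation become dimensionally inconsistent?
Step 4

Step 1: W = Fd → LHS [L^2 M T^-2], RHS [L^2 M T^-2] ✓
Step 2: F = ma → LHS [L M T^-2], RHS [L M T^-2] ✓
Step 3: W = mad → LHS [L^2 M T^-2], RHS [L^2 M T^-2] ✓
Step 4: P = W·t → LHS [L^2 M T^-3], RHS [L^2 M T^-1] ✗

The first dimensional inconsistency appears in step 4: P = W·t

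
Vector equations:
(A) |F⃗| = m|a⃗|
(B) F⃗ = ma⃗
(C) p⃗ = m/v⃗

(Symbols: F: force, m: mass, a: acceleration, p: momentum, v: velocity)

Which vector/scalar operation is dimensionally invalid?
(C) p⃗ = m/v⃗

(A) |F⃗| = m|a⃗|: LHS [L M T^-2], RHS [L M T^-2] ✓ — magnitudes of vectors are scalars
(B) F⃗ = ma⃗: LHS [L M T^-2], RHS [L M T^-2] ✓ — Force and acceleration are vectors, mass is a scalar
(C) p⃗ = m/v⃗: LHS [L M T^-1], RHS [L^-1 M T] ✗ — momentum is mass times velocity; should be mv⃗ (and division by a vector is undefined)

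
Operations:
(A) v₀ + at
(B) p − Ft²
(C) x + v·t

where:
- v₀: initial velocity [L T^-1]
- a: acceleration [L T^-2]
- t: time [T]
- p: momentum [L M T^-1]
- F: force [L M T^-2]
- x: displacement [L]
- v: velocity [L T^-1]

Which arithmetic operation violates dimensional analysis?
(B) p − Ft²

(A) v₀ + at: v₀ [L T^-1] and at [L T^-1] — same dimensions ✓
(B) p − Ft²: p [L M T^-1] and Ft² [L M] — different dimensions cannot be added/subtracted ✗
(C) x + v·t: x [L] and v·t [L] — same dimensions ✓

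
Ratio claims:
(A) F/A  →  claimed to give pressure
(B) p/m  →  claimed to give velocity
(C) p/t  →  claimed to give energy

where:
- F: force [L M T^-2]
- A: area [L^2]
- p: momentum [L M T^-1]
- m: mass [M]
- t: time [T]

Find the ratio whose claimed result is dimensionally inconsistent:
(C) p/t does not give energy

(A) F/A: [L^-1 M T^-2] = pressure [L^-1 M T^-2] ✓
(B) p/m: [L T^-1] = velocity [L T^-1] ✓
(C) p/t: [L M T^-2] ≠ energy [L^2 M T^-2] ✗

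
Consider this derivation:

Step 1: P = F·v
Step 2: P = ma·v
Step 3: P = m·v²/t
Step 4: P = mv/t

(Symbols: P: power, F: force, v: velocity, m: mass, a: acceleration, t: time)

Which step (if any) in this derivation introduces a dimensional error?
Step 4

Step 1: P = F·v → LHS [L^2 M T^-3], RHS [L^2 M T^-3] ✓
Step 2: P = ma·v → LHS [L^2 M T^-3], RHS [L^2 M T^-3] ✓
Step 3: P = m·v²/t → LHS [L^2 M T^-3], RHS [L^2 M T^-3] ✓
Step 4: P = mv/t → LHS [L^2 M T^-3], RHS [L M T^-2] ✗

The first dimensional inconsistency appears in step 4: P = mv/t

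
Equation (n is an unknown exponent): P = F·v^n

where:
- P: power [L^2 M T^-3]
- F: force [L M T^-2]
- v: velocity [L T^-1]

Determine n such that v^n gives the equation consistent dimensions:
n = 1

P has dimensions [L^2 M T^-3]; v has dimensions [L T^-1].
The rest of the RHS has dimensions [L M T^-2], so v^n must supply [L T^-1].
With n = 1: F·v^1 has dimensions [L^2 M T^-3], matching the LHS ✓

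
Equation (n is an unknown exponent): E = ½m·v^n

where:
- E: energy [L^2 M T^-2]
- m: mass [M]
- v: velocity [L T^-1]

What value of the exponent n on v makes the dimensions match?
n = 2

E has dimensions [L^2 M T^-2]; v has dimensions [L T^-1].
The rest of the RHS has dimensions [M], so v^n must supply [L^2 T^-2].
With n = 2: ½m·v^2 has dimensions [L^2 M T^-2], matching the LHS ✓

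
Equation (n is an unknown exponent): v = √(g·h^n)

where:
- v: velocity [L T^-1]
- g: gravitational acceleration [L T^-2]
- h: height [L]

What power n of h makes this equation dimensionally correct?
n = 1

v has dimensions [L T^-1]; h has dimensions [L].
With n = 1: √(g·h^1) has dimensions [L T^-1], matching the LHS ✓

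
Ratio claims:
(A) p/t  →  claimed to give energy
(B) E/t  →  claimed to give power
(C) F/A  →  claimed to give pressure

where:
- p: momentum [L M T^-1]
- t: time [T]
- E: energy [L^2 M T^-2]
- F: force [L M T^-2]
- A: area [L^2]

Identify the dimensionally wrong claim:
(A) p/t does not give energy

(A) p/t: [L M T^-2] ≠ energy [L^2 M T^-2] ✗
(B) E/t: [L^2 M T^-3] = power [L^2 M T^-3] ✓
(C) F/A: [L^-1 M T^-2] = pressure [L^-1 M T^-2] ✓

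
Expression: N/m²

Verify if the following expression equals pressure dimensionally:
Yes

The expression N/m² has dimensions [L^-1 M T^-2], which is exactly pressure [L^-1 M T^-2].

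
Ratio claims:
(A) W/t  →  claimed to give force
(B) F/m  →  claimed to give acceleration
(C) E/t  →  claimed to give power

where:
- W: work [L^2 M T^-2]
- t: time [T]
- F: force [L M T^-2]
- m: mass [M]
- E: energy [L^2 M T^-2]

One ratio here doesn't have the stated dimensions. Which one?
(A) W/t does not give force

(A) W/t: [L^2 M T^-3] ≠ force [L M T^-2] ✗
(B) F/m: [L T^-2] = acceleration [L T^-2] ✓
(C) E/t: [L^2 M T^-3] = power [L^2 M T^-3] ✓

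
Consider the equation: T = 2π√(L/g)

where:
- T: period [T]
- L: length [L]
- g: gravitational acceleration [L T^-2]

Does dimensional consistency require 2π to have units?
No

T has dimensions [T] and √(L/g) already has dimensions [T], so the equation balances without 2π contributing any dimensions. 2π is a pure (dimensionless) number; changing or removing it would not affect dimensional consistency.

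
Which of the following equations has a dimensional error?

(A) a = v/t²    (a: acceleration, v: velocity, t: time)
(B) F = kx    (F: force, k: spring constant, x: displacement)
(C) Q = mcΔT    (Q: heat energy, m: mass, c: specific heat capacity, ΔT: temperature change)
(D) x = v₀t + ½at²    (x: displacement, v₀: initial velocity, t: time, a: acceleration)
(A) a = v/t²

The equation (A) a = v/t² is dimensionally incorrect.

LHS (a): [L T^-2]
RHS (v/t²): [L T^-3] ✗

The dimensions do not match. The other three equations balance.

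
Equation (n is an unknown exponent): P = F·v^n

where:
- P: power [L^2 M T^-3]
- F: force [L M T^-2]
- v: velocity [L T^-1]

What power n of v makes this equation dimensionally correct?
n = 1

P has dimensions [L^2 M T^-3]; v has dimensions [L T^-1].
The rest of the RHS has dimensions [L M T^-2], so v^n must supply [L T^-1].
With n = 1: F·v^1 has dimensions [L^2 M T^-3], matching the LHS ✓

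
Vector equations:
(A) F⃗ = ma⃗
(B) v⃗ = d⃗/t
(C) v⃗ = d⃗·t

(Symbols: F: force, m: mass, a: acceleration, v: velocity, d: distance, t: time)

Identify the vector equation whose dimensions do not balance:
(C) v⃗ = d⃗·t

(A) F⃗ = ma⃗: LHS [L M T^-2], RHS [L M T^-2] ✓ — Force and acceleration are vectors, mass is a scalar
(B) v⃗ = d⃗/t: LHS [L T^-1], RHS [L T^-1] ✓ — displacement (vector) divided by time (scalar)
(C) v⃗ = d⃗·t: LHS [L T^-1], RHS [L T] ✗ — velocity is displacement per time; should be d⃗/t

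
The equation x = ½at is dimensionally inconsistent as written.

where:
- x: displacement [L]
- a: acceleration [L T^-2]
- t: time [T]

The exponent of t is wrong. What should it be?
The exponent of t should be 2: x = ½at^2

The LHS x has dimensions [L]; t has dimensions [T].
As written, the RHS ½at (exponent 1 on t) has dimensions [L T^-1], which does not match.
With exponent 2, the RHS ½at^2 has dimensions [L], matching the LHS.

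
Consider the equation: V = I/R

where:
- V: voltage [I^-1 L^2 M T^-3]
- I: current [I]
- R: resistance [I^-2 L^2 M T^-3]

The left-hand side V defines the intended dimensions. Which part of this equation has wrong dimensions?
The right-hand side term I/R

V has dimensions [I^-1 L^2 M T^-3], but I/R has dimensions [I^3 L^-2 M^-1 T^3], so the term I/R is dimensionally wrong for V.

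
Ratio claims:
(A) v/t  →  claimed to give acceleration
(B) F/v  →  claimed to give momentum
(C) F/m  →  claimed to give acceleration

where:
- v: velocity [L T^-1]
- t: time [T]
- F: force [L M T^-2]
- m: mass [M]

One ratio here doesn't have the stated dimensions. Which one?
(B) F/v does not give momentum

(A) v/t: [L T^-2] = acceleration [L T^-2] ✓
(B) F/v: [M T^-1] ≠ momentum [L M T^-1] ✗
(C) F/m: [L T^-2] = acceleration [L T^-2] ✓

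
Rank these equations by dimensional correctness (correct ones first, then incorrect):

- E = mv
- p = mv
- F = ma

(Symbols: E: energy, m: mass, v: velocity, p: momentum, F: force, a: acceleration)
Dimensionally correct: p = mv, F = ma
Dimensionally incorrect: E = mv
Ordered (correct first, then incorrect): p = mv, F = ma, E = mv

- E = mv: LHS [L^2 M T^-2], RHS [L M T^-1] → incorrect ✗
- p = mv: LHS [L M T^-1], RHS [L M T^-1] → correct ✓
- F = ma: LHS [L M T^-2], RHS [L M T^-2] → correct ✓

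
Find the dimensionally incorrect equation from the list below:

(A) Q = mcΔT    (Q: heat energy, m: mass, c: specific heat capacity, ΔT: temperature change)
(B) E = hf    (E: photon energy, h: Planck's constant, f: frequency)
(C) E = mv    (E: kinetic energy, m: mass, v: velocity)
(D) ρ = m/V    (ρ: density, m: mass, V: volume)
(C) E = mv

The equation (C) E = mv is dimensionally incorrect.

LHS (E): [L^2 M T^-2]
RHS (mv): [L M T^-1] ✗

The dimensions do not match. The other three equations balance.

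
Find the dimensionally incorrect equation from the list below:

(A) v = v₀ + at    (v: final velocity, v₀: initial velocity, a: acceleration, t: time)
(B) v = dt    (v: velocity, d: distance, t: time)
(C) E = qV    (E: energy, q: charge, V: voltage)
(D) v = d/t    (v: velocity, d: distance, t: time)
(B) v = dt

The equation (B) v = dt is dimensionally incorrect.

LHS (v): [L T^-1]
RHS (dt): [L T] ✗

The dimensions do not match. The other three equations balance.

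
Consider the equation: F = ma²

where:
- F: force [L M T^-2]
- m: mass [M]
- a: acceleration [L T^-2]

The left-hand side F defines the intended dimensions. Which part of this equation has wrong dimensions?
The right-hand side term ma²

F has dimensions [L M T^-2], but ma² has dimensions [L^2 M T^-4], so the term ma² is dimensionally wrong for F.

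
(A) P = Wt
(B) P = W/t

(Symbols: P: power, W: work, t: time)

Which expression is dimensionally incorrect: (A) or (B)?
(A)

(A) P = Wt: LHS [L^2 M T^-3], RHS [L^2 M T^-1] ✗
(B) P = W/t: LHS [L^2 M T^-3], RHS [L^2 M T^-3] ✓

Expression (A) P = Wt is dimensionally incorrect.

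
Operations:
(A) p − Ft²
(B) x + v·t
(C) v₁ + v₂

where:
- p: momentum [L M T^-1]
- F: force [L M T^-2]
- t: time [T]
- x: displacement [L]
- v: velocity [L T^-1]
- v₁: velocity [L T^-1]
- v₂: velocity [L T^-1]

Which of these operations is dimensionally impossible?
(A) p − Ft²

(A) p − Ft²: p [L M T^-1] and Ft² [L M] — different dimensions cannot be added/subtracted ✗
(B) x + v·t: x [L] and v·t [L] — same dimensions ✓
(C) v₁ + v₂: v₁ [L T^-1] and v₂ [L T^-1] — same dimensions ✓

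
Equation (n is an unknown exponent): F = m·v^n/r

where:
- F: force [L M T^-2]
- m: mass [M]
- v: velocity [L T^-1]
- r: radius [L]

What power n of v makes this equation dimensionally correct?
n = 2

F has dimensions [L M T^-2]; v has dimensions [L T^-1].
The rest of the RHS has dimensions [L^-1 M], so v^n must supply [L^2 T^-2].
With n = 2: m·v^2/r has dimensions [L M T^-2], matching the LHS ✓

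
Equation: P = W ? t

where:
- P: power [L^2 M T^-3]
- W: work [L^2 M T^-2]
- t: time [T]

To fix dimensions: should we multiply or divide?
division (÷): P = W ÷ t

P [L^2 M T^-3]; W [L^2 M T^-2]; t [T].
W × t → [L^2 M T^-1] ✗
W ÷ t → [L^2 M T^-3] ✓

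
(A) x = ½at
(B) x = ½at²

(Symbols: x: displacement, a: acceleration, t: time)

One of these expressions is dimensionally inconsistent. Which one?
(A)

(A) x = ½at: LHS [L], RHS [L T^-1] ✗
(B) x = ½at²: LHS [L], RHS [L] ✓

Expression (A) x = ½at is dimensionally incorrect.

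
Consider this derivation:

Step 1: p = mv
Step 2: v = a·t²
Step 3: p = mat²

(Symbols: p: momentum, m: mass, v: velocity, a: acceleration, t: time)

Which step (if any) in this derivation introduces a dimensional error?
Step 2

Step 1: p = mv → LHS [L M T^-1], RHS [L M T^-1] ✓
Step 2: v = a·t² → LHS [L T^-1], RHS [L] ✗

The first dimensional inconsistency appears in step 2: v = a·t²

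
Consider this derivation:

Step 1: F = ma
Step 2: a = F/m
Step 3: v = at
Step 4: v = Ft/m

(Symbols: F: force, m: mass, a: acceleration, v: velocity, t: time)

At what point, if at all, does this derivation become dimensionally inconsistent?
No step introduces an error — all steps are dimensionally consistent.

Step 1: F = ma → LHS [L M T^-2], RHS [L M T^-2] ✓
Step 2: a = F/m → LHS [L T^-2], RHS [L T^-2] ✓
Step 3: v = at → LHS [L T^-1], RHS [L T^-1] ✓
Step 4: v = Ft/m → LHS [L T^-1], RHS [L T^-1] ✓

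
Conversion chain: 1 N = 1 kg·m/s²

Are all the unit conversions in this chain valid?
The chain is correct (no errors).

Correct: Newton is defined as kg·m/s²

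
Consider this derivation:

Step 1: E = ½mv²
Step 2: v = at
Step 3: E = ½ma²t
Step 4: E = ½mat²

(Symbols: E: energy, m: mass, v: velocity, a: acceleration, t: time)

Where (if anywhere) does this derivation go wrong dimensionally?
Step 3

Step 1: E = ½mv² → LHS [L^2 M T^-2], RHS [L^2 M T^-2] ✓
Step 2: v = at → LHS [L T^-1], RHS [L T^-1] ✓
Step 3: E = ½ma²t → LHS [L^2 M T^-2], RHS [L^2 M T^-3] ✗

The first dimensional inconsistency appears in step 3: E = ½ma²t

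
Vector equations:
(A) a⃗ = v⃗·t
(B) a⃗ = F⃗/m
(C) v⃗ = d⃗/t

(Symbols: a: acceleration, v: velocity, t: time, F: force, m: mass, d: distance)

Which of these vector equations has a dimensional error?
(A) a⃗ = v⃗·t

(A) a⃗ = v⃗·t: LHS [L T^-2], RHS [L] ✗ — acceleration is velocity per time; should be v⃗/t
(B) a⃗ = F⃗/m: LHS [L T^-2], RHS [L T^-2] ✓ — force (vector) divided by mass (scalar)
(C) v⃗ = d⃗/t: LHS [L T^-1], RHS [L T^-1] ✓ — displacement (vector) divided by time (scalar)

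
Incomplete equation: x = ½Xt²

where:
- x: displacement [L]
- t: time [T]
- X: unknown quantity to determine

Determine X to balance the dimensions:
X = a (acceleration), dimensions [L T^-2]

x has dimensions [L]; the rest of the RHS (½ t²) has dimensions [T^2].
So X must have dimensions [L T^-2] — X = a (acceleration).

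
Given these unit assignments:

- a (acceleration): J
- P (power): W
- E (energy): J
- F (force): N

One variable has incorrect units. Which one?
a

The variable a (acceleration) should have units m/s², not J.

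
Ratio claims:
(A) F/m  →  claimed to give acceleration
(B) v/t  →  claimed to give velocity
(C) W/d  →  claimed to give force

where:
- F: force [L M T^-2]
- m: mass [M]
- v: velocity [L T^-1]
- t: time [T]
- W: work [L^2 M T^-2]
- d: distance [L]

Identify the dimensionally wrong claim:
(B) v/t does not give velocity

(A) F/m: [L T^-2] = acceleration [L T^-2] ✓
(B) v/t: [L T^-2] ≠ velocity [L T^-1] ✗
(C) W/d: [L M T^-2] = force [L M T^-2] ✓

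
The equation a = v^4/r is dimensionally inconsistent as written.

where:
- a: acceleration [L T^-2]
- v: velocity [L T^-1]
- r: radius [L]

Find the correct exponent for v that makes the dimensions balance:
The exponent of v should be 2: a = v^2/r

The LHS a has dimensions [L T^-2]; v has dimensions [L T^-1].
As written, the RHS v^4/r (exponent 4 on v) has dimensions [L^3 T^-4], which does not match.
With exponent 2, the RHS v^2/r has dimensions [L T^-2], matching the LHS.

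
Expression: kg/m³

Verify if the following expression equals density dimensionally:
Yes

The expression kg/m³ has dimensions [L^-3 M], which is exactly density [L^-3 M].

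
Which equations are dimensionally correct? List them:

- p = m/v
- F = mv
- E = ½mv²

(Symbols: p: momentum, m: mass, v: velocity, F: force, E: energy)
Dimensionally correct: E = ½mv²
Dimensionally incorrect: p = m/v, F = mv
Ordered (correct first, then incorrect): E = ½mv², p = m/v, F = mv

- p = m/v: LHS [L M T^-1], RHS [L^-1 M T] → incorrect ✗
- F = mv: LHS [L M T^-2], RHS [L M T^-1] → incorrect ✗
- E = ½mv²: LHS [L^2 M T^-2], RHS [L^2 M T^-2] → correct ✓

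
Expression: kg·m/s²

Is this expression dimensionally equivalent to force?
Yes

The expression kg·m/s² has dimensions [L M T^-2], which is exactly force [L M T^-2].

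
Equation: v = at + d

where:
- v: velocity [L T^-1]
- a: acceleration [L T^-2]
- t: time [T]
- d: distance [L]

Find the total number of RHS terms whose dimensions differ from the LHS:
1

LHS v: [L T^-1]
- at: [L T^-1] ✓
- d: [L] ✗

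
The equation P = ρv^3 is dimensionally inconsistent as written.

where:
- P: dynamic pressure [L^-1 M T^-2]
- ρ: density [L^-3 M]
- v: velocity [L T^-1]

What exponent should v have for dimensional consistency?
The exponent of v should be 2: P = ρv^2

The LHS P has dimensions [L^-1 M T^-2]; v has dimensions [L T^-1].
As written, the RHS ρv^3 (exponent 3 on v) has dimensions [M T^-3], which does not match.
With exponent 2, the RHS ρv^2 has dimensions [L^-1 M T^-2], matching the LHS.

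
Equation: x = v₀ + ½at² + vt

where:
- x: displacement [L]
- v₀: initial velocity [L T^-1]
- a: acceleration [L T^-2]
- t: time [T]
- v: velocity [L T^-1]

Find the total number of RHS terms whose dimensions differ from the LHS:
1

LHS x: [L]
- v₀: [L T^-1] ✗
- ½at²: [L] ✓
- vt: [L] ✓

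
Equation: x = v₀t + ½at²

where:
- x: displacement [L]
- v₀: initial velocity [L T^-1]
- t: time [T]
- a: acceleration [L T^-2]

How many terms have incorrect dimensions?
0

LHS x: [L]
- v₀t: [L] ✓
- ½at²: [L] ✓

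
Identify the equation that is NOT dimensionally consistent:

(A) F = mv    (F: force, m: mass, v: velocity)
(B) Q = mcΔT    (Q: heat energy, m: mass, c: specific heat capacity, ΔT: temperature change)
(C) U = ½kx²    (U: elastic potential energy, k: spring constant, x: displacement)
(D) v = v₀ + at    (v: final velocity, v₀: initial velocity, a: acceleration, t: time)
(A) F = mv

The equation (A) F = mv is dimensionally incorrect.

LHS (F): [L M T^-2]
RHS (mv): [L M T^-1] ✗

The dimensions do not match. The other three equations balance.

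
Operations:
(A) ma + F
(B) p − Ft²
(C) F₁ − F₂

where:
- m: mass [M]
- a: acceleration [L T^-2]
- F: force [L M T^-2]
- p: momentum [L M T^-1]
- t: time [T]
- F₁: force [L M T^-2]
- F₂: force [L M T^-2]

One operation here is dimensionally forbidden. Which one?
(B) p − Ft²

(A) ma + F: ma [L M T^-2] and F [L M T^-2] — same dimensions ✓
(B) p − Ft²: p [L M T^-1] and Ft² [L M] — different dimensions cannot be added/subtracted ✗
(C) F₁ − F₂: F₁ [L M T^-2] and F₂ [L M T^-2] — same dimensions ✓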